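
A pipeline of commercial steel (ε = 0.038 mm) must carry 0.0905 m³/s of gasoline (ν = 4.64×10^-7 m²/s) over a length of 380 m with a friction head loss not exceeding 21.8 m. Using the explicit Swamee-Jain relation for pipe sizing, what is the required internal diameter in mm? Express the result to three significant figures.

D ≈ 179 mm

Swamee-Jain (Type III): D = 0.66·[ε^1.25·(LQ²/(gh_f))^4.75 + ν·Q^9.4·(L/(gh_f))^5.2]^0.04
LQ²/(gh_f) = 0.01455; L/(gh_f) = 1.777
Term 1 = ε^1.25·(…)^4.75 = 5.61×10^-15; Term 2 = ν·Q^9.4·(…)^5.2 = 1.44×10^-15
D = 0.66·(5.61×10^-15 + 1.44×10^-15)^0.04 = 0.1792 m = 179 mm
Check: V = 3.59 m/s, Re = 1.39×10^6, f = 0.01467, h_f = 20.4 m ≈ 21.8 m ✓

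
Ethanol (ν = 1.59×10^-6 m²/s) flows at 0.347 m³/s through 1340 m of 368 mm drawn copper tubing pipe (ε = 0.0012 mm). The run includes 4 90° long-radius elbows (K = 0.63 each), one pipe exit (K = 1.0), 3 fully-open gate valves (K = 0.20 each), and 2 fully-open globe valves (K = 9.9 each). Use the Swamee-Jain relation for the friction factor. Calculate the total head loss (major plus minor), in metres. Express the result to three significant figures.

H_L ≈ 37.2 m

V = 4Q/(πD²) = 3.262 m/s; V²/2g = 0.5425 m
Re = 7.55×10^5, ε/D = 3.26×10^-6 → f = 0.01224 (Swamee-Jain)
Major: h_f = f(L/D)·V²/2g = 0.01224·3641·0.5425 = 24.19 m
Minor: ΣK = 23.9; h_m = ΣK·V²/2g = 12.98 m
Total H_L = 24.19 + 12.98 = 37.16 m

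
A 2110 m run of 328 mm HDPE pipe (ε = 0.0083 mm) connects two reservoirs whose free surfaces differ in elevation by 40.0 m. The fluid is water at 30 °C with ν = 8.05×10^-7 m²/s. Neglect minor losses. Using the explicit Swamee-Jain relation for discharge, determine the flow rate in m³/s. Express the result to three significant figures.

Swamee-Jain (Type II): Q = -0.965·√(gD⁵h_f/L)·ln[ε/(3.7D) + √(3.17ν²L/(gD³h_f))]
√(gD⁵h_f/L) = √(9.81·0.328⁵·40.0/2110) = 0.02657
ε/(3.7D) = 6.84×10^-6; √(3.17ν²L/(gD³h_f)) = 1.77×10^-5
Q = -0.965·0.02657·ln(2.453×10^-5) = 0.2722 m³/s
Check: V = 3.22 m/s, Re = 1.31×10^6, f = 0.01178, h_f = 40.1 m ≈ 40.0 m ✓

Q ≈ 0.272 m³/s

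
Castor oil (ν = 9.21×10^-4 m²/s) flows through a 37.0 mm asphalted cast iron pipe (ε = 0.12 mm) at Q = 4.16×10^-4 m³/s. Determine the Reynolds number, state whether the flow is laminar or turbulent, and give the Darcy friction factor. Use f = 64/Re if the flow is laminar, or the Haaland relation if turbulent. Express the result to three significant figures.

V = 4Q/(πD²) = 0.3869 m/s
Re = VD/ν = 0.3869·0.0370/9.21×10^-4 = 15.5
Re < 2300 → laminar → f = 64/Re = 4.118

Re ≈ 15.5; laminar; f = 64/Re ≈ 4.12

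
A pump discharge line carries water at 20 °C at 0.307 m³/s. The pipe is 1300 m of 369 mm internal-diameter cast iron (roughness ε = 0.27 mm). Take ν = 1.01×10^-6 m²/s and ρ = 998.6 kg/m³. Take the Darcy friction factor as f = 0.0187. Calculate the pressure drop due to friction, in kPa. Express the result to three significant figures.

Δp ≈ 271 kPa

V = 4Q/(πD²) = 4·0.307/(π·0.369²) = 2.871 m/s
h_f = f(L/D)V²/(2g) = 0.01870·(1300/0.369)·2.871²/(2·9.81) = 27.67 m
Δp = ρg·h_f = 998.6·9.81·27.67 = 271.1 kPa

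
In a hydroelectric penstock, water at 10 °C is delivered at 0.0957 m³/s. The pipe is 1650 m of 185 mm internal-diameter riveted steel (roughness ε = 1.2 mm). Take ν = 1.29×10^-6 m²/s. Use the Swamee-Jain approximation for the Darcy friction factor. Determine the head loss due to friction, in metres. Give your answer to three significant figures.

h_f ≈ 191 m

V = 4Q/(πD²) = 4·0.0957/(π·0.185²) = 3.560 m/s
Re = VD/ν = 3.560·0.185/1.29×10^-6 = 5.11×10^5 → turbulent
ε/D = 1.2/185 = 0.00649
Swamee-Jain: f = 0.03316
h_f = f(L/D)V²/(2g) = 0.03316·(1650/0.185)·3.560²/(2·9.81) = 191.0 m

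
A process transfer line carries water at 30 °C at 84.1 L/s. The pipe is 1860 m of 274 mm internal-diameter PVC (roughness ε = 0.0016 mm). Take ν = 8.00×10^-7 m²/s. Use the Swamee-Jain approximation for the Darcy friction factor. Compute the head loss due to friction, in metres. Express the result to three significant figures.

V = 4Q/(πD²) = 4·0.0841/(π·0.274²) = 1.426 m/s
Re = VD/ν = 1.426·0.274/8.00×10^-7 = 4.89×10^5 → turbulent
ε/D = 0.0016/274 = 5.84×10^-6
Swamee-Jain: f = 0.01324
h_f = f(L/D)V²/(2g) = 0.01324·(1860/0.274)·1.426²/(2·9.81) = 9.318 m

h_f ≈ 9.32 m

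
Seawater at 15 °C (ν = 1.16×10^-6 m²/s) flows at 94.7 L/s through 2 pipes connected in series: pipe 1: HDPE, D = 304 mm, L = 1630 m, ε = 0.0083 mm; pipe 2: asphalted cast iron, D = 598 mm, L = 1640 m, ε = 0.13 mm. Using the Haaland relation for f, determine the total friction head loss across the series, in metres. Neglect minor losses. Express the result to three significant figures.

H ≈ 6.90 m

Pipe 1: V = 1.305 m/s, Re = 3.42×10^5, ε/D = 2.73×10^-5, f = 0.01425, h_1 = f(L/D)V²/2g = 6.629 m
Pipe 2: V = 0.3372 m/s, Re = 1.74×10^5, ε/D = 2.17×10^-4, f = 0.01731, h_2 = f(L/D)V²/2g = 0.2750 m
Series → Q common, losses add: H = Σh = 6.904 m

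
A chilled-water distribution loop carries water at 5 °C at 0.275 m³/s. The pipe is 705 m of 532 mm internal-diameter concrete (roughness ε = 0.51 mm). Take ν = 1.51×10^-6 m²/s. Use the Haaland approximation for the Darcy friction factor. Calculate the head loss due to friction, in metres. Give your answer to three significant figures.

V = 4Q/(πD²) = 4·0.275/(π·0.532²) = 1.237 m/s
Re = VD/ν = 1.237·0.532/1.51×10^-6 = 4.36×10^5 → turbulent
ε/D = 0.51/532 = 9.59×10^-4
Haaland: f = 0.02009
h_f = f(L/D)V²/(2g) = 0.02009·(705/0.532)·1.237²/(2·9.81) = 2.077 m

h_f ≈ 2.08 m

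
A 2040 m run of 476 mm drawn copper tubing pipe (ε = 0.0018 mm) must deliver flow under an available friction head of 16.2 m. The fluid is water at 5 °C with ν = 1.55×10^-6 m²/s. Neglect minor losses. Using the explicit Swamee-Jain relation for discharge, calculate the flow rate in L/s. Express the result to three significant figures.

Q ≈ 437 L/s

Swamee-Jain (Type II): Q = -0.965·√(gD⁵h_f/L)·ln[ε/(3.7D) + √(3.17ν²L/(gD³h_f))]
√(gD⁵h_f/L) = √(9.81·0.476⁵·16.2/2040) = 0.04363
ε/(3.7D) = 1.02×10^-6; √(3.17ν²L/(gD³h_f)) = 3.01×10^-5
Q = -0.965·0.04363·ln(3.113×10^-5) = 0.4369 m³/s
Check: V = 2.46 m/s, Re = 7.54×10^5, f = 0.01226, h_f = 16.1 m ≈ 16.2 m ✓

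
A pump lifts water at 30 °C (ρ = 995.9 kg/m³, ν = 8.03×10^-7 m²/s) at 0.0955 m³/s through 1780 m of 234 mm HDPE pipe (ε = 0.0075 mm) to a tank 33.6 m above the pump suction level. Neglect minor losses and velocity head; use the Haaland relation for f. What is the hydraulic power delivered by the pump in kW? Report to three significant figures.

V = 4Q/(πD²) = 2.221 m/s; Re = 6.47×10^5; ε/D = 3.21×10^-5; f = 0.01294
h_f = f(L/D)V²/2g = 24.74 m
Total head H = z + h_f = 33.6 + 24.74 = 58.34 m
P_hyd = ρgQH = 995.9·9.81·0.0955·58.34 = 54.43 kW

P_hyd ≈ 54.4 kW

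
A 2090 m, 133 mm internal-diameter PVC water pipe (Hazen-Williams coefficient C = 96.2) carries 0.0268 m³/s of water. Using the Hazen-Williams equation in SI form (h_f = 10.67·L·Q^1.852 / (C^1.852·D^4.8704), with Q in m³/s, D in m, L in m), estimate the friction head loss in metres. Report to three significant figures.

h_f = 10.67·2090·0.0268^1.852 / (96.2^1.852·0.133^4.8704) = 107.5 m

h_f ≈ 108 m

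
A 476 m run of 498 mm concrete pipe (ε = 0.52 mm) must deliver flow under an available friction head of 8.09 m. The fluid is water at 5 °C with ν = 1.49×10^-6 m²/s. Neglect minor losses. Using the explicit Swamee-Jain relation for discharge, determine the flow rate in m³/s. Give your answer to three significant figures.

Swamee-Jain (Type II): Q = -0.965·√(gD⁵h_f/L)·ln[ε/(3.7D) + √(3.17ν²L/(gD³h_f))]
√(gD⁵h_f/L) = √(9.81·0.498⁵·8.09/476) = 0.07146
ε/(3.7D) = 2.82×10^-4; √(3.17ν²L/(gD³h_f)) = 1.85×10^-5
Q = -0.965·0.07146·ln(3.007×10^-4) = 0.5592 m³/s
Check: V = 2.87 m/s, Re = 9.60×10^5, f = 0.02024, h_f = 8.13 m ≈ 8.09 m ✓

Q ≈ 0.559 m³/s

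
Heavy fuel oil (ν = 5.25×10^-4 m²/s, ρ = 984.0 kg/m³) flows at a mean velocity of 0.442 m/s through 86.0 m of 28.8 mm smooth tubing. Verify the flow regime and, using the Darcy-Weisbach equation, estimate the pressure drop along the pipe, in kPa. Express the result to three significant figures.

Δp ≈ 758 kPa

Re = VD/ν = 0.442·0.02880/5.25×10^-4 = 24.2 → laminar (Re < 2300)
f = 64/Re = 2.640
h_f = f(L/D)V²/(2g) = 2.640·(86.0/0.02880)·0.442²/(2·9.81) = 78.48 m
Δp = ρg·h_f = 984.0·9.81·78.48 = 757.6 kPa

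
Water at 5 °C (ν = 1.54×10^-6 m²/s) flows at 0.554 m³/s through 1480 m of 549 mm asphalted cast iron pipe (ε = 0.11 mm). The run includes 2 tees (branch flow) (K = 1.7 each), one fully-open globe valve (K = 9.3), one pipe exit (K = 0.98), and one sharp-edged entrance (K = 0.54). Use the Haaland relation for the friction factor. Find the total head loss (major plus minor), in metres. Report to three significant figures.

V = 4Q/(πD²) = 2.340 m/s; V²/2g = 0.2792 m
Re = 8.34×10^5, ε/D = 2.00×10^-4 → f = 0.01475 (Haaland)
Major: h_f = f(L/D)·V²/2g = 0.01475·2696·0.2792 = 11.10 m
Minor: ΣK = 14.2; h_m = ΣK·V²/2g = 3.970 m
Total H_L = 11.10 + 3.970 = 15.07 m

H_L ≈ 15.1 m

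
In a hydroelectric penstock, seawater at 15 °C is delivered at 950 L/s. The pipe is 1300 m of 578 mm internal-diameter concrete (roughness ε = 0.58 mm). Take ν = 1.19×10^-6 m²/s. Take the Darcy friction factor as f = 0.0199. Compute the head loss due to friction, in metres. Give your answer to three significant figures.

h_f ≈ 29.9 m

V = 4Q/(πD²) = 4·0.950/(π·0.578²) = 3.621 m/s
h_f = f(L/D)V²/(2g) = 0.01990·(1300/0.578)·3.621²/(2·9.81) = 29.90 m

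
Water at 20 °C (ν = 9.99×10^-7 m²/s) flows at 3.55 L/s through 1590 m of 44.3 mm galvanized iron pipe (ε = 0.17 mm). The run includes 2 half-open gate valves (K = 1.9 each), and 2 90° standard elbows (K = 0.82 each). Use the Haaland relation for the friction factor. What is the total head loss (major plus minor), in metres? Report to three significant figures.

H_L ≈ 284 m

V = 4Q/(πD²) = 2.303 m/s; V²/2g = 0.2704 m
Re = 1.02×10^5, ε/D = 0.00384 → f = 0.02911 (Haaland)
Major: h_f = f(L/D)·V²/2g = 0.02911·35892·0.2704 = 282.5 m
Minor: ΣK = 5.44; h_m = ΣK·V²/2g = 1.471 m
Total H_L = 282.5 + 1.471 = 284.0 m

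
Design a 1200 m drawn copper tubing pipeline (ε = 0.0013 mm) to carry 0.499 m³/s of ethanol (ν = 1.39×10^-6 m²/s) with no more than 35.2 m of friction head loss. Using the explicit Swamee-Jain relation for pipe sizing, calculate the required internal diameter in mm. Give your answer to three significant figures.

Swamee-Jain (Type III): D = 0.66·[ε^1.25·(LQ²/(gh_f))^4.75 + ν·Q^9.4·(L/(gh_f))^5.2]^0.04
LQ²/(gh_f) = 0.8653; L/(gh_f) = 3.475
Term 1 = ε^1.25·(…)^4.75 = 2.21×10^-8; Term 2 = ν·Q^9.4·(…)^5.2 = 1.31×10^-6
D = 0.66·(2.21×10^-8 + 1.31×10^-6)^0.04 = 0.3842 m = 384 mm
Check: V = 4.30 m/s, Re = 1.19×10^6, f = 0.01137, h_f = 33.5 m ≈ 35.2 m ✓

D ≈ 384 mm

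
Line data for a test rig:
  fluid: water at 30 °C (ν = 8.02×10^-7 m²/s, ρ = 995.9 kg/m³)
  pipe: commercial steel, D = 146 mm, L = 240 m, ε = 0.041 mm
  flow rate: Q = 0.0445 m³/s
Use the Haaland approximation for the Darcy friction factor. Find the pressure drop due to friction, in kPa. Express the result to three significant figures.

V = 4Q/(πD²) = 4·0.0445/(π·0.146²) = 2.658 m/s
Re = VD/ν = 2.658·0.146/8.02×10^-7 = 4.84×10^5 → turbulent
ε/D = 0.041/146 = 2.81×10^-4
Haaland: f = 0.01603
h_f = f(L/D)V²/(2g) = 0.01603·(240/0.146)·2.658²/(2·9.81) = 9.492 m
Δp = ρg·h_f = 995.9·9.81·9.492 = 92.73 kPa

Δp ≈ 92.7 kPa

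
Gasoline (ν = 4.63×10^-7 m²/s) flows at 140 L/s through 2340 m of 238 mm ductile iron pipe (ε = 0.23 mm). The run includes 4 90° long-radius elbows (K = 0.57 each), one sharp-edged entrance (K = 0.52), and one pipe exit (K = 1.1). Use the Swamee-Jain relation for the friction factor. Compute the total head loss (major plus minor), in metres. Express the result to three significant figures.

V = 4Q/(πD²) = 3.147 m/s; V²/2g = 0.5047 m
Re = 1.62×10^6, ε/D = 9.66×10^-4 → f = 0.01974 (Swamee-Jain)
Major: h_f = f(L/D)·V²/2g = 0.01974·9832·0.5047 = 97.94 m
Minor: ΣK = 3.90; h_m = ΣK·V²/2g = 1.968 m
Total H_L = 97.94 + 1.968 = 99.91 m

H_L ≈ 99.9 m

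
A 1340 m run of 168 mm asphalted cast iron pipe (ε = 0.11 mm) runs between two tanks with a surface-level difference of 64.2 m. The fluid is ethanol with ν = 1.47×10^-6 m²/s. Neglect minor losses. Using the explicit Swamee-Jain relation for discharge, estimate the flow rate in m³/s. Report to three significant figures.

Swamee-Jain (Type II): Q = -0.965·√(gD⁵h_f/L)·ln[ε/(3.7D) + √(3.17ν²L/(gD³h_f))]
√(gD⁵h_f/L) = √(9.81·0.168⁵·64.2/1340) = 0.007931
ε/(3.7D) = 1.77×10^-4; √(3.17ν²L/(gD³h_f)) = 5.54×10^-5
Q = -0.965·0.007931·ln(2.324×10^-4) = 0.06404 m³/s
Check: V = 2.89 m/s, Re = 3.30×10^5, f = 0.01906, h_f = 64.7 m ≈ 64.2 m ✓

Q ≈ 0.0640 m³/s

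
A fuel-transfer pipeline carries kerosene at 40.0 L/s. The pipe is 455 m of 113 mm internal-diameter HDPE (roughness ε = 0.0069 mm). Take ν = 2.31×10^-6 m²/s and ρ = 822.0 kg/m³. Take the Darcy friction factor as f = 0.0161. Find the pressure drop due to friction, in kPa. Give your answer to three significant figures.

Δp ≈ 424 kPa

V = 4Q/(πD²) = 4·0.0400/(π·0.113²) = 3.989 m/s
h_f = f(L/D)V²/(2g) = 0.01610·(455/0.113)·3.989²/(2·9.81) = 52.56 m
Δp = ρg·h_f = 822.0·9.81·52.56 = 423.9 kPa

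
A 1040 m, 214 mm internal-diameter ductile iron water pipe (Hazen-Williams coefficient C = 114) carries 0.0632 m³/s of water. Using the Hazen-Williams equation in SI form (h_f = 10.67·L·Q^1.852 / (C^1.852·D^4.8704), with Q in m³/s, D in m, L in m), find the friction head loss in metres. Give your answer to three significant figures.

h_f ≈ 18.9 m

h_f = 10.67·1040·0.0632^1.852 / (114^1.852·0.214^4.8704) = 18.88 m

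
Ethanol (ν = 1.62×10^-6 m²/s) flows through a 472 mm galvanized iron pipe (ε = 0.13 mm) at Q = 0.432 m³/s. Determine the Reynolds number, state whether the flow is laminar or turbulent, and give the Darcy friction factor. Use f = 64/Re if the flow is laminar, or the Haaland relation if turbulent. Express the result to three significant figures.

V = 4Q/(πD²) = 2.469 m/s
Re = VD/ν = 2.469·0.472/1.62×10^-6 = 7.19×10^5
Re > 4000 → turbulent; ε/D = 2.75×10^-4
Haaland: f = 0.01561

Re ≈ 7.19×10^5; turbulent; f ≈ 0.0156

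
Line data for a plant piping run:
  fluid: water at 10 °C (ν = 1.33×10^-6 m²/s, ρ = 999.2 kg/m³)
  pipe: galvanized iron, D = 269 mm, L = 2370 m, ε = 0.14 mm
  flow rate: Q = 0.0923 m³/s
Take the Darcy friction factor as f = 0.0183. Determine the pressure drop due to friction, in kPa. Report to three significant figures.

Δp ≈ 212 kPa

V = 4Q/(πD²) = 4·0.0923/(π·0.269²) = 1.624 m/s
h_f = f(L/D)V²/(2g) = 0.01830·(2370/0.269)·1.624²/(2·9.81) = 21.68 m
Δp = ρg·h_f = 999.2·9.81·21.68 = 212.5 kPa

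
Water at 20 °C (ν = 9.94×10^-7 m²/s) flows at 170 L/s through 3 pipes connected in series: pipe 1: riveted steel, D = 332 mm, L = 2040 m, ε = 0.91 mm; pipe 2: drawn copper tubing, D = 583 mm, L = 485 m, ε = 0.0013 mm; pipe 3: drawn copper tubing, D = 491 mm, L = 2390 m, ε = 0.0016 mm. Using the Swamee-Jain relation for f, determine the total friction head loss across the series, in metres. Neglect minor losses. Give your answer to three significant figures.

Pipe 1: V = 1.964 m/s, Re = 6.56×10^5, ε/D = 0.00274, f = 0.02583, h_1 = f(L/D)V²/2g = 31.19 m
Pipe 2: V = 0.6368 m/s, Re = 3.74×10^5, ε/D = 2.23×10^-6, f = 0.01383, h_2 = f(L/D)V²/2g = 0.2378 m
Pipe 3: V = 0.8978 m/s, Re = 4.43×10^5, ε/D = 3.26×10^-6, f = 0.01343, h_3 = f(L/D)V²/2g = 2.685 m
Series → Q common, losses add: H = Σh = 34.12 m

H ≈ 34.1 m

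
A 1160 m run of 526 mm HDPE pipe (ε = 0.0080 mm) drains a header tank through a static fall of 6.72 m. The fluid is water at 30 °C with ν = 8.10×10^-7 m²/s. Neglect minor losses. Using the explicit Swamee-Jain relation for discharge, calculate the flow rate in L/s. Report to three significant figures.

Q ≈ 500 L/s

Swamee-Jain (Type II): Q = -0.965·√(gD⁵h_f/L)·ln[ε/(3.7D) + √(3.17ν²L/(gD³h_f))]
√(gD⁵h_f/L) = √(9.81·0.526⁵·6.72/1160) = 0.04784
ε/(3.7D) = 4.11×10^-6; √(3.17ν²L/(gD³h_f)) = 1.59×10^-5
Q = -0.965·0.04784·ln(1.997×10^-5) = 0.4995 m³/s
Check: V = 2.30 m/s, Re = 1.49×10^6, f = 0.01133, h_f = 6.73 m ≈ 6.72 m ✓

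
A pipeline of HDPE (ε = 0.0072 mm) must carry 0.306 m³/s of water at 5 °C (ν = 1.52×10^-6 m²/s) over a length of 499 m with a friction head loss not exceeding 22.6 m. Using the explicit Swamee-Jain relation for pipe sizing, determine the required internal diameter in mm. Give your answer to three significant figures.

D ≈ 295 mm

Swamee-Jain (Type III): D = 0.66·[ε^1.25·(LQ²/(gh_f))^4.75 + ν·Q^9.4·(L/(gh_f))^5.2]^0.04
LQ²/(gh_f) = 0.2107; L/(gh_f) = 2.251
Term 1 = ε^1.25·(…)^4.75 = 2.29×10^-10; Term 2 = ν·Q^9.4·(…)^5.2 = 1.51×10^-9
D = 0.66·(2.29×10^-10 + 1.51×10^-9)^0.04 = 0.2946 m = 295 mm
Check: V = 4.49 m/s, Re = 8.70×10^5, f = 0.01241, h_f = 21.6 m ≈ 22.6 m ✓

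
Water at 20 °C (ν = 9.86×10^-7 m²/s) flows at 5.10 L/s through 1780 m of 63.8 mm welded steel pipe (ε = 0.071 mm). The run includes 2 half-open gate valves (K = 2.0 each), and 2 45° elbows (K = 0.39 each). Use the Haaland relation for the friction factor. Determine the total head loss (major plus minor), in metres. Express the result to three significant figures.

H_L ≈ 81.3 m

V = 4Q/(πD²) = 1.595 m/s; V²/2g = 0.1297 m
Re = 1.03×10^5, ε/D = 0.00111 → f = 0.02229 (Haaland)
Major: h_f = f(L/D)·V²/2g = 0.02229·27900·0.1297 = 80.67 m
Minor: ΣK = 4.78; h_m = ΣK·V²/2g = 0.6200 m
Total H_L = 80.67 + 0.6200 = 81.29 m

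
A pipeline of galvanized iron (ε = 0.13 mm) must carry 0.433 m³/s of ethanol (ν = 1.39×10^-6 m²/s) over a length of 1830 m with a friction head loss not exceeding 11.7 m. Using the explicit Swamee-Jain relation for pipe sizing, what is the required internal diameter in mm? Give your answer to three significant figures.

D ≈ 526 mm

Swamee-Jain (Type III): D = 0.66·[ε^1.25·(LQ²/(gh_f))^4.75 + ν·Q^9.4·(L/(gh_f))^5.2]^0.04
LQ²/(gh_f) = 2.989; L/(gh_f) = 15.94
Term 1 = ε^1.25·(…)^4.75 = 0.00252; Term 2 = ν·Q^9.4·(…)^5.2 = 9.54×10^-4
D = 0.66·(0.00252 + 9.54×10^-4)^0.04 = 0.5262 m = 526 mm
Check: V = 1.99 m/s, Re = 7.54×10^5, f = 0.01550, h_f = 10.9 m ≈ 11.7 m ✓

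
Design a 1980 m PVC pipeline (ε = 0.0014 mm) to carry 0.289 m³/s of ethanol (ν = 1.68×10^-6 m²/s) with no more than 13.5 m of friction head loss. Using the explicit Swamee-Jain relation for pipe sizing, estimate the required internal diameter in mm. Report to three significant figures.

D ≈ 427 mm

Swamee-Jain (Type III): D = 0.66·[ε^1.25·(LQ²/(gh_f))^4.75 + ν·Q^9.4·(L/(gh_f))^5.2]^0.04
LQ²/(gh_f) = 1.249; L/(gh_f) = 14.95
Term 1 = ε^1.25·(…)^4.75 = 1.38×10^-7; Term 2 = ν·Q^9.4·(…)^5.2 = 1.84×10^-5
D = 0.66·(1.38×10^-7 + 1.84×10^-5)^0.04 = 0.4269 m = 427 mm
Check: V = 2.02 m/s, Re = 5.13×10^5, f = 0.01308, h_f = 12.6 m ≈ 13.5 m ✓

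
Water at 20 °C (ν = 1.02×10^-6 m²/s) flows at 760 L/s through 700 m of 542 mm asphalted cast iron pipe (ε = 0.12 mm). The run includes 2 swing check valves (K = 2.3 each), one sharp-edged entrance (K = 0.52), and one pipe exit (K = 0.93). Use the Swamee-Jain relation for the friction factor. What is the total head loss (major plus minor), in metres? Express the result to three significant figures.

V = 4Q/(πD²) = 3.294 m/s; V²/2g = 0.5530 m
Re = 1.75×10^6, ε/D = 2.21×10^-4 → f = 0.01464 (Swamee-Jain)
Major: h_f = f(L/D)·V²/2g = 0.01464·1292·0.5530 = 10.45 m
Minor: ΣK = 6.05; h_m = ΣK·V²/2g = 3.346 m
Total H_L = 10.45 + 3.346 = 13.80 m

H_L ≈ 13.8 m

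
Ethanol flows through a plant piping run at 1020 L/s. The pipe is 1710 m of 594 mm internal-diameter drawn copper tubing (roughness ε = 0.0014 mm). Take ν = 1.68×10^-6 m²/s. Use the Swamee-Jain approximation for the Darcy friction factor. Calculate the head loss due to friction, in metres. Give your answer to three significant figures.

V = 4Q/(πD²) = 4·1.02/(π·0.594²) = 3.681 m/s
Re = VD/ν = 3.681·0.594/1.68×10^-6 = 1.30×10^6 → turbulent
ε/D = 0.0014/594 = 2.36×10^-6
Swamee-Jain: f = 0.01118
h_f = f(L/D)V²/(2g) = 0.01118·(1710/0.594)·3.681²/(2·9.81) = 22.22 m

h_f ≈ 22.2 m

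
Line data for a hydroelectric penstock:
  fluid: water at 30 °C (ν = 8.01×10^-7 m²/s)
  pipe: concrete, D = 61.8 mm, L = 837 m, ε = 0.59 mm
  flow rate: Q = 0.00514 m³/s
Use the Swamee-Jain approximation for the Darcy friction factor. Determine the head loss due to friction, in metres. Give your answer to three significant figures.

h_f ≈ 77.0 m

V = 4Q/(πD²) = 4·0.00514/(π·0.0618²) = 1.714 m/s
Re = VD/ν = 1.714·0.0618/8.01×10^-7 = 1.32×10^5 → turbulent
ε/D = 0.59/61.8 = 0.00955
Swamee-Jain: f = 0.03799
h_f = f(L/D)V²/(2g) = 0.03799·(837/0.0618)·1.714²/(2·9.81) = 77.01 m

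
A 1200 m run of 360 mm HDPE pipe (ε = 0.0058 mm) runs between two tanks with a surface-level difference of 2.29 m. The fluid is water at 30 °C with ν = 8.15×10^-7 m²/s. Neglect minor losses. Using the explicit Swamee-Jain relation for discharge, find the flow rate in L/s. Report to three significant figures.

Swamee-Jain (Type II): Q = -0.965·√(gD⁵h_f/L)·ln[ε/(3.7D) + √(3.17ν²L/(gD³h_f))]
√(gD⁵h_f/L) = √(9.81·0.360⁵·2.29/1200) = 0.01064
ε/(3.7D) = 4.35×10^-6; √(3.17ν²L/(gD³h_f)) = 4.91×10^-5
Q = -0.965·0.01064·ln(5.345×10^-5) = 0.1010 m³/s
Check: V = 0.992 m/s, Re = 4.38×10^5, f = 0.01364, h_f = 2.28 m ≈ 2.29 m ✓

Q ≈ 101 L/s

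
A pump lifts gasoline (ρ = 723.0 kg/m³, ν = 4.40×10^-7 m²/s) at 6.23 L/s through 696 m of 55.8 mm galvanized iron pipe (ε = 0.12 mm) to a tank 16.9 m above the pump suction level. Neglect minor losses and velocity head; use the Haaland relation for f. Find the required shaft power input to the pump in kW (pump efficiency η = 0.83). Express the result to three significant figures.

V = 4Q/(πD²) = 2.548 m/s; Re = 3.23×10^5; ε/D = 0.00215; f = 0.02440
h_f = f(L/D)V²/2g = 100.7 m
Total head H = z + h_f = 16.9 + 100.7 = 117.6 m
P_hyd = ρgQH = 723.0·9.81·0.00623·117.6 = 5.195 kW
P_shaft = P_hyd/η = 5.195/0.83 = 6.259 kW

P_shaft ≈ 6.26 kW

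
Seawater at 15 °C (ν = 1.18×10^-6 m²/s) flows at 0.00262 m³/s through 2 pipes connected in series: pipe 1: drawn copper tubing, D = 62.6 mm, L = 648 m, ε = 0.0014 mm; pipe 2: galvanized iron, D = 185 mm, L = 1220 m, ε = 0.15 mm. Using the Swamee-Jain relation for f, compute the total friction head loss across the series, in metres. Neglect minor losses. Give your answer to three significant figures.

H ≈ 8.25 m

Pipe 1: V = 0.8513 m/s, Re = 4.52×10^4, ε/D = 2.24×10^-5, f = 0.02133, h_1 = f(L/D)V²/2g = 8.156 m
Pipe 2: V = 0.09747 m/s, Re = 1.53×10^4, ε/D = 8.11×10^-4, f = 0.02933, h_2 = f(L/D)V²/2g = 0.09366 m
Series → Q common, losses add: H = Σh = 8.249 m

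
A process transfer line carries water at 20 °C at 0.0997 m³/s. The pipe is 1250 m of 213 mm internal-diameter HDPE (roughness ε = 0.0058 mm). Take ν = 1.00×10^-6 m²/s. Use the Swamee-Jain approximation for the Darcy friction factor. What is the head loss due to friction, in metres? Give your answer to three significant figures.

V = 4Q/(πD²) = 4·0.0997/(π·0.213²) = 2.798 m/s
Re = VD/ν = 2.798·0.213/1.00×10^-6 = 5.96×10^5 → turbulent
ε/D = 0.0058/213 = 2.72×10^-5
Swamee-Jain: f = 0.01316
h_f = f(L/D)V²/(2g) = 0.01316·(1250/0.213)·2.798²/(2·9.81) = 30.81 m

h_f ≈ 30.8 m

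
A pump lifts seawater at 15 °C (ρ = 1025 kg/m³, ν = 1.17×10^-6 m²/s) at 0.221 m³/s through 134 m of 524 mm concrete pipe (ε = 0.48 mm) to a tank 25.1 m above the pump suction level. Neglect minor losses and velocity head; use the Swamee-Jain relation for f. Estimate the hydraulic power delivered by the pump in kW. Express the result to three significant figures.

V = 4Q/(πD²) = 1.025 m/s; Re = 4.59×10^5; ε/D = 9.16×10^-4; f = 0.02004
h_f = f(L/D)V²/2g = 0.2743 m
Total head H = z + h_f = 25.1 + 0.2743 = 25.37 m
P_hyd = ρgQH = 1025·9.81·0.221·25.37 = 56.39 kW

P_hyd ≈ 56.4 kW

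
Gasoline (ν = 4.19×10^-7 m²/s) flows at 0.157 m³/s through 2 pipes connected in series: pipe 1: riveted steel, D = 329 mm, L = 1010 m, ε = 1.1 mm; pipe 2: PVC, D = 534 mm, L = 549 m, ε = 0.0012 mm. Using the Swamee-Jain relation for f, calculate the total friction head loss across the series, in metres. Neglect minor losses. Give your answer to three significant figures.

Pipe 1: V = 1.847 m/s, Re = 1.45×10^6, ε/D = 0.00334, f = 0.02712, h_1 = f(L/D)V²/2g = 14.47 m
Pipe 2: V = 0.7010 m/s, Re = 8.93×10^5, ε/D = 2.25×10^-6, f = 0.01188, h_2 = f(L/D)V²/2g = 0.3060 m
Series → Q common, losses add: H = Σh = 14.78 m

H ≈ 14.8 m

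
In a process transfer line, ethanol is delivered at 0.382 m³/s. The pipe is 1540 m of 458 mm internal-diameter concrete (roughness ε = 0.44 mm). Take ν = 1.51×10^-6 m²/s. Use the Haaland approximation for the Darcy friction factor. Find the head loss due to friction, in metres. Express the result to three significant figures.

V = 4Q/(πD²) = 4·0.382/(π·0.458²) = 2.319 m/s
Re = VD/ν = 2.319·0.458/1.51×10^-6 = 7.03×10^5 → turbulent
ε/D = 0.44/458 = 9.61×10^-4
Haaland: f = 0.01987
h_f = f(L/D)V²/(2g) = 0.01987·(1540/0.458)·2.319²/(2·9.81) = 18.31 m

h_f ≈ 18.3 m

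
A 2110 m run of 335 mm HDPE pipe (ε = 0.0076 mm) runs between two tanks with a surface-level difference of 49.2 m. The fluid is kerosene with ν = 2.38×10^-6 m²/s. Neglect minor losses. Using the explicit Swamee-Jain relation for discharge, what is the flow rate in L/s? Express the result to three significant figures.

Swamee-Jain (Type II): Q = -0.965·√(gD⁵h_f/L)·ln[ε/(3.7D) + √(3.17ν²L/(gD³h_f))]
√(gD⁵h_f/L) = √(9.81·0.335⁵·49.2/2110) = 0.03107
ε/(3.7D) = 6.13×10^-6; √(3.17ν²L/(gD³h_f)) = 4.57×10^-5
Q = -0.965·0.03107·ln(5.183×10^-5) = 0.2958 m³/s
Check: V = 3.36 m/s, Re = 4.72×10^5, f = 0.01357, h_f = 49.1 m ≈ 49.2 m ✓

Q ≈ 296 L/s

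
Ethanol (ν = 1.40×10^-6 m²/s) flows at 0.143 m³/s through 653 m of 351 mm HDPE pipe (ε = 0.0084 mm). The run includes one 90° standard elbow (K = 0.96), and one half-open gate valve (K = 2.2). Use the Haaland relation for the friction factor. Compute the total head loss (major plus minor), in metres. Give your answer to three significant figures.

H_L ≈ 3.26 m

V = 4Q/(πD²) = 1.478 m/s; V²/2g = 0.1113 m
Re = 3.71×10^5, ε/D = 2.39×10^-5 → f = 0.01402 (Haaland)
Major: h_f = f(L/D)·V²/2g = 0.01402·1860·0.1113 = 2.904 m
Minor: ΣK = 3.16; h_m = ΣK·V²/2g = 0.3518 m
Total H_L = 2.904 + 0.3518 = 3.256 m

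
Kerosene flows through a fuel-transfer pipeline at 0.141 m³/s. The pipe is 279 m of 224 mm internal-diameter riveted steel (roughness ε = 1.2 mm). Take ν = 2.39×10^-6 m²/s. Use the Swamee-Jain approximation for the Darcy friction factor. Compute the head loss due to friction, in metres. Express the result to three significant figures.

h_f ≈ 25.5 m

V = 4Q/(πD²) = 4·0.141/(π·0.224²) = 3.578 m/s
Re = VD/ν = 3.578·0.224/2.39×10^-6 = 3.35×10^5 → turbulent
ε/D = 1.2/224 = 0.00536
Swamee-Jain: f = 0.03141
h_f = f(L/D)V²/(2g) = 0.03141·(279/0.224)·3.578²/(2·9.81) = 25.52 m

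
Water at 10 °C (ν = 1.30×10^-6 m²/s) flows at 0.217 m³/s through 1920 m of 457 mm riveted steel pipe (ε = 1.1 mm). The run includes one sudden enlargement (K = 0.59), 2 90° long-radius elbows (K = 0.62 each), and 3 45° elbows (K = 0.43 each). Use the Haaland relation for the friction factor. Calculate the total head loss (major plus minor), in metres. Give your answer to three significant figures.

V = 4Q/(πD²) = 1.323 m/s; V²/2g = 0.08920 m
Re = 4.65×10^5, ε/D = 0.00241 → f = 0.02497 (Haaland)
Major: h_f = f(L/D)·V²/2g = 0.02497·4201·0.08920 = 9.359 m
Minor: ΣK = 3.12; h_m = ΣK·V²/2g = 0.2783 m
Total H_L = 9.359 + 0.2783 = 9.637 m

H_L ≈ 9.64 m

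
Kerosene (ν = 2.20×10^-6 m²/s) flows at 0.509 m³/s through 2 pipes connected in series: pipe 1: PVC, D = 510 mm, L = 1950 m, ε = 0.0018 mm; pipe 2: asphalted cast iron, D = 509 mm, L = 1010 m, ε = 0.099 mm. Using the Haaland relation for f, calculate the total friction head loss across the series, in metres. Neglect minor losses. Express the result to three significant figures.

Pipe 1: V = 2.492 m/s, Re = 5.78×10^5, ε/D = 3.53×10^-6, f = 0.01277, h_1 = f(L/D)V²/2g = 15.46 m
Pipe 2: V = 2.501 m/s, Re = 5.79×10^5, ε/D = 1.94×10^-4, f = 0.01506, h_2 = f(L/D)V²/2g = 9.530 m
Series → Q common, losses add: H = Σh = 24.99 m

H ≈ 25.0 m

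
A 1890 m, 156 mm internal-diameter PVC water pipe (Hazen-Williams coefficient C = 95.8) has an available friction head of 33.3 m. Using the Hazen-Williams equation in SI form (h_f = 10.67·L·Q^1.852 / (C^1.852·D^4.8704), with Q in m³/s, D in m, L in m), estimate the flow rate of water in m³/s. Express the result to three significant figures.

Q ≈ 0.0228 m³/s

Rearranging: Q = [h_f·C^1.852·D^4.8704 / (10.67·L)]^(1/1.852)
Q = [33.3·95.8^1.852·0.156^4.8704 / (10.67·1890)]^0.540 = 0.02276 m³/s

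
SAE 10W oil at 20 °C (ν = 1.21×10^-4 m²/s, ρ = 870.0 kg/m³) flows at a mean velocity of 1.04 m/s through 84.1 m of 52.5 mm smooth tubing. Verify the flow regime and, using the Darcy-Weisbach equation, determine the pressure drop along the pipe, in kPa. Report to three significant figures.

Re = VD/ν = 1.04·0.05250/1.21×10^-4 = 451 → laminar (Re < 2300)
f = 64/Re = 0.1418
h_f = f(L/D)V²/(2g) = 0.1418·(84.1/0.05250)·1.04²/(2·9.81) = 12.52 m
Δp = ρg·h_f = 870.0·9.81·12.52 = 106.9 kPa

Δp ≈ 107 kPa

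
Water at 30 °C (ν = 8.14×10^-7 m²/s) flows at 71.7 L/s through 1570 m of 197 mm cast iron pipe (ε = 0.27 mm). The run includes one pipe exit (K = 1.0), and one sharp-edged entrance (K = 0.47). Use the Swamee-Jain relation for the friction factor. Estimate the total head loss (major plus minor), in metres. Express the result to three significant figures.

V = 4Q/(πD²) = 2.352 m/s; V²/2g = 0.2820 m
Re = 5.69×10^5, ε/D = 0.00137 → f = 0.02177 (Swamee-Jain)
Major: h_f = f(L/D)·V²/2g = 0.02177·7970·0.2820 = 48.93 m
Minor: ΣK = 1.47; h_m = ΣK·V²/2g = 0.4146 m
Total H_L = 48.93 + 0.4146 = 49.34 m

H_L ≈ 49.3 m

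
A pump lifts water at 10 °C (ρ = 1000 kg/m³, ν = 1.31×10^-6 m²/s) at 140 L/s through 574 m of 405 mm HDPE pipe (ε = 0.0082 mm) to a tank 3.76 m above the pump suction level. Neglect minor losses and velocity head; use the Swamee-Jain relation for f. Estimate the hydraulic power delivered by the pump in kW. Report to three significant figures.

P_hyd ≈ 6.84 kW

V = 4Q/(πD²) = 1.087 m/s; Re = 3.36×10^5; ε/D = 2.02×10^-5; f = 0.01433
h_f = f(L/D)V²/2g = 1.222 m
Total head H = z + h_f = 3.76 + 1.222 = 4.982 m
P_hyd = ρgQH = 1000·9.81·0.140·4.982 = 6.843 kW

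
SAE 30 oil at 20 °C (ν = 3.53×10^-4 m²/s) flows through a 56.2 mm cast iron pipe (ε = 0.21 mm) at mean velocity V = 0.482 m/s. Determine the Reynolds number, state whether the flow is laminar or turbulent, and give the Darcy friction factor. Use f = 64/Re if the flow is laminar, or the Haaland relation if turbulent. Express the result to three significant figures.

Re = VD/ν = 0.4820·0.0562/3.53×10^-4 = 76.7
Re < 2300 → laminar → f = 64/Re = 0.8340

Re ≈ 76.7; laminar; f = 64/Re ≈ 0.834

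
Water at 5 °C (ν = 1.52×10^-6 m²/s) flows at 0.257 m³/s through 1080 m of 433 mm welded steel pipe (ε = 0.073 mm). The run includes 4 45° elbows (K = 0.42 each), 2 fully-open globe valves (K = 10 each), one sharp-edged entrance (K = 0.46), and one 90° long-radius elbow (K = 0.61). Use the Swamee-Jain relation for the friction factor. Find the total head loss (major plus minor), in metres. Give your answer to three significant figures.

V = 4Q/(πD²) = 1.745 m/s; V²/2g = 0.1553 m
Re = 4.97×10^5, ε/D = 1.69×10^-4 → f = 0.01522 (Swamee-Jain)
Major: h_f = f(L/D)·V²/2g = 0.01522·2494·0.1553 = 5.892 m
Minor: ΣK = 22.8; h_m = ΣK·V²/2g = 3.532 m
Total H_L = 5.892 + 3.532 = 9.424 m

H_L ≈ 9.42 m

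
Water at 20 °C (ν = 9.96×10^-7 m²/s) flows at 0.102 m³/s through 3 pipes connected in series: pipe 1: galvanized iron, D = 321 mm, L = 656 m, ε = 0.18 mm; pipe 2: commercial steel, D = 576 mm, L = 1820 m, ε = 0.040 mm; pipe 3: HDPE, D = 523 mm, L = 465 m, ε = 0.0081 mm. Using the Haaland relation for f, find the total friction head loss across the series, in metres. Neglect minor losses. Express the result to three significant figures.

Pipe 1: V = 1.260 m/s, Re = 4.06×10^5, ε/D = 5.61×10^-4, f = 0.01812, h_1 = f(L/D)V²/2g = 2.998 m
Pipe 2: V = 0.3914 m/s, Re = 2.26×10^5, ε/D = 6.94×10^-5, f = 0.01564, h_2 = f(L/D)V²/2g = 0.3860 m
Pipe 3: V = 0.4748 m/s, Re = 2.49×10^5, ε/D = 1.55×10^-5, f = 0.01496, h_3 = f(L/D)V²/2g = 0.1529 m
Series → Q common, losses add: H = Σh = 3.537 m

H ≈ 3.54 m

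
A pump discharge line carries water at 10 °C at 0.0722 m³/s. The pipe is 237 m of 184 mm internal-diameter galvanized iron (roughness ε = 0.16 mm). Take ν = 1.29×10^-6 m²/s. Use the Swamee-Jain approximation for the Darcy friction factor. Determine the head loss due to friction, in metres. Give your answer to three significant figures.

V = 4Q/(πD²) = 4·0.0722/(π·0.184²) = 2.715 m/s
Re = VD/ν = 2.715·0.184/1.29×10^-6 = 3.87×10^5 → turbulent
ε/D = 0.16/184 = 8.70×10^-4
Swamee-Jain: f = 0.01995
h_f = f(L/D)V²/(2g) = 0.01995·(237/0.184)·2.715²/(2·9.81) = 9.658 m

h_f ≈ 9.66 m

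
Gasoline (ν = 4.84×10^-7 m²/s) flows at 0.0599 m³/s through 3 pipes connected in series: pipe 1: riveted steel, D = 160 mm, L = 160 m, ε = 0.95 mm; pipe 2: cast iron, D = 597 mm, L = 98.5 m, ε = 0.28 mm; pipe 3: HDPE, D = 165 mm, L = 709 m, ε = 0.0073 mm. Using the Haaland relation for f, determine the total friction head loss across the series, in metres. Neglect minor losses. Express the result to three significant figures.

H ≈ 36.0 m

Pipe 1: V = 2.979 m/s, Re = 9.85×10^5, ε/D = 0.00594, f = 0.03215, h_1 = f(L/D)V²/2g = 14.55 m
Pipe 2: V = 0.2140 m/s, Re = 2.64×10^5, ε/D = 4.69×10^-4, f = 0.01806, h_2 = f(L/D)V²/2g = 0.006953 m
Pipe 3: V = 2.801 m/s, Re = 9.55×10^5, ε/D = 4.42×10^-5, f = 0.01248, h_3 = f(L/D)V²/2g = 21.46 m
Series → Q common, losses add: H = Σh = 36.01 m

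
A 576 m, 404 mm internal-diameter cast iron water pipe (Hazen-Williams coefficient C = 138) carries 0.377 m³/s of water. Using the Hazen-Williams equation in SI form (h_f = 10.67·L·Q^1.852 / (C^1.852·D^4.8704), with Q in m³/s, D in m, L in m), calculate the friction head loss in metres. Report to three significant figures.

h_f ≈ 9.08 m

h_f = 10.67·576·0.377^1.852 / (138^1.852·0.404^4.8704) = 9.078 m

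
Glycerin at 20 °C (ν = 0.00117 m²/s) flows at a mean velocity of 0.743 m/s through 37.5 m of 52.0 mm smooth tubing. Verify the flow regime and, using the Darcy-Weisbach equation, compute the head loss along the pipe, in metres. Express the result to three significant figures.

h_f ≈ 39.3 m

Re = VD/ν = 0.743·0.05200/0.00117 = 33.0 → laminar (Re < 2300)
f = 64/Re = 1.938
h_f = f(L/D)V²/(2g) = 1.938·(37.5/0.05200)·0.743²/(2·9.81) = 39.33 m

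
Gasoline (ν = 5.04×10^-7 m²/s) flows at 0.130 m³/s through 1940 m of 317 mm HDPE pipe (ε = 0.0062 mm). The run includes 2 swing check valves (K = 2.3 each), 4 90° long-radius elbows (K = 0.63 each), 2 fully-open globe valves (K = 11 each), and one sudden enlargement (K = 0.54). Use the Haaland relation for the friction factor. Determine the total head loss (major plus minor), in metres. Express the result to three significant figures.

H_L ≈ 14.2 m

V = 4Q/(πD²) = 1.647 m/s; V²/2g = 0.1383 m
Re = 1.04×10^6, ε/D = 1.96×10^-5 → f = 0.01189 (Haaland)
Major: h_f = f(L/D)·V²/2g = 0.01189·6120·0.1383 = 10.06 m
Minor: ΣK = 29.7; h_m = ΣK·V²/2g = 4.101 m
Total H_L = 10.06 + 4.101 = 14.17 m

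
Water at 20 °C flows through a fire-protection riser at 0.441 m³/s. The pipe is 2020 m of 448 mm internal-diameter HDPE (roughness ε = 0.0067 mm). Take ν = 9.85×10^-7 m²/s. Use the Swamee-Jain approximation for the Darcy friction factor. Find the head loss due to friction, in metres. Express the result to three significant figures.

V = 4Q/(πD²) = 4·0.441/(π·0.448²) = 2.798 m/s
Re = VD/ν = 2.798·0.448/9.85×10^-7 = 1.27×10^6 → turbulent
ε/D = 0.0067/448 = 1.50×10^-5
Swamee-Jain: f = 0.01157
h_f = f(L/D)V²/(2g) = 0.01157·(2020/0.448)·2.798²/(2·9.81) = 20.81 m

h_f ≈ 20.8 m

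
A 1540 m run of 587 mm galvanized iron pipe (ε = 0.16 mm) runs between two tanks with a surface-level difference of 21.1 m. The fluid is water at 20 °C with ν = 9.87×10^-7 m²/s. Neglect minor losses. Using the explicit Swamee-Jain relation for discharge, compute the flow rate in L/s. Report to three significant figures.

Swamee-Jain (Type II): Q = -0.965·√(gD⁵h_f/L)·ln[ε/(3.7D) + √(3.17ν²L/(gD³h_f))]
√(gD⁵h_f/L) = √(9.81·0.587⁵·21.1/1540) = 0.09679
ε/(3.7D) = 7.37×10^-5; √(3.17ν²L/(gD³h_f)) = 1.07×10^-5
Q = -0.965·0.09679·ln(8.433×10^-5) = 0.8762 m³/s
Check: V = 3.24 m/s, Re = 1.93×10^6, f = 0.01514, h_f = 21.2 m ≈ 21.1 m ✓

Q ≈ 876 L/s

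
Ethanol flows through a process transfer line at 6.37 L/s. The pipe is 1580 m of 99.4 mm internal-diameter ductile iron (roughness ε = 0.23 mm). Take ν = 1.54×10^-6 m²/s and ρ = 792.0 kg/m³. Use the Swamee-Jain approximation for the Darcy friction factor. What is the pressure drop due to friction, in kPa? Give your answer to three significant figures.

V = 4Q/(πD²) = 4·0.00637/(π·0.0994²) = 0.8209 m/s
Re = VD/ν = 0.8209·0.0994/1.54×10^-6 = 5.30×10^4 → turbulent
ε/D = 0.23/99.4 = 0.00231
Swamee-Jain: f = 0.02734
h_f = f(L/D)V²/(2g) = 0.02734·(1580/0.0994)·0.8209²/(2·9.81) = 14.93 m
Δp = ρg·h_f = 792.0·9.81·14.93 = 116.0 kPa

Δp ≈ 116 kPa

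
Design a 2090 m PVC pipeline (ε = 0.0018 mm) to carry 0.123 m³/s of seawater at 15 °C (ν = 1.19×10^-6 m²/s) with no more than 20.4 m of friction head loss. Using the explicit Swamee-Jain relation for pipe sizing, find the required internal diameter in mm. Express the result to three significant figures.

D ≈ 284 mm

Swamee-Jain (Type III): D = 0.66·[ε^1.25·(LQ²/(gh_f))^4.75 + ν·Q^9.4·(L/(gh_f))^5.2]^0.04
LQ²/(gh_f) = 0.1580; L/(gh_f) = 10.44
Term 1 = ε^1.25·(…)^4.75 = 1.03×10^-11; Term 2 = ν·Q^9.4·(…)^5.2 = 6.59×10^-10
D = 0.66·(1.03×10^-11 + 6.59×10^-10)^0.04 = 0.2835 m = 284 mm
Check: V = 1.95 m/s, Re = 4.64×10^5, f = 0.01336, h_f = 19.1 m ≈ 20.4 m ✓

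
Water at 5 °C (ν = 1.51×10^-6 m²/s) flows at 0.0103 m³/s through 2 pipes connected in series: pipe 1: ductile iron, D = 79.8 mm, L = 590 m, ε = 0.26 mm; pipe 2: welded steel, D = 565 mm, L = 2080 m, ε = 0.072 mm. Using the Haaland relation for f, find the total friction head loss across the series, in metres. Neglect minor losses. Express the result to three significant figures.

H ≈ 44.5 m

Pipe 1: V = 2.059 m/s, Re = 1.09×10^5, ε/D = 0.00326, f = 0.02786, h_1 = f(L/D)V²/2g = 44.53 m
Pipe 2: V = 0.04108 m/s, Re = 1.54×10^4, ε/D = 1.27×10^-4, f = 0.02771, h_2 = f(L/D)V²/2g = 0.008776 m
Series → Q common, losses add: H = Σh = 44.54 m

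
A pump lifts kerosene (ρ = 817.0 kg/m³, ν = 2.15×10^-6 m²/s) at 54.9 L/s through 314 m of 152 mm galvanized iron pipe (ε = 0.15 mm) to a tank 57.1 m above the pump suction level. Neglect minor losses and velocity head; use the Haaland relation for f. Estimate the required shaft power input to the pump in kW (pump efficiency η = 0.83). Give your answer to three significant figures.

V = 4Q/(πD²) = 3.025 m/s; Re = 2.14×10^5; ε/D = 9.87×10^-4; f = 0.02079
h_f = f(L/D)V²/2g = 20.03 m
Total head H = z + h_f = 57.1 + 20.03 = 77.13 m
P_hyd = ρgQH = 817.0·9.81·0.0549·77.13 = 33.94 kW
P_shaft = P_hyd/η = 33.94/0.83 = 40.89 kW

P_shaft ≈ 40.9 kW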